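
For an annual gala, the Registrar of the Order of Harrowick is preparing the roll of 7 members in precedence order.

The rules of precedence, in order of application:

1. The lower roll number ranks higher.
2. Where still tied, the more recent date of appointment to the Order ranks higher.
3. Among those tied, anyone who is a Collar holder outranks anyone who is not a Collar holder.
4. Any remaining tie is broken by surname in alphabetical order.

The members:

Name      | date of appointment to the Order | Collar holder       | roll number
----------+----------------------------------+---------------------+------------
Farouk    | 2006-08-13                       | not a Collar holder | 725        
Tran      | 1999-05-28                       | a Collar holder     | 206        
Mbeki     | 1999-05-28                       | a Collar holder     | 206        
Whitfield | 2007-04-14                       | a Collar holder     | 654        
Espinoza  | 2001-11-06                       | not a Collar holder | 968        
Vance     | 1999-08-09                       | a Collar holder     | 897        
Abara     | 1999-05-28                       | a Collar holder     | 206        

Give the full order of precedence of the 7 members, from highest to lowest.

Abara, Mbeki, Tran, Whitfield, Farouk, Vance, Espinoza

By roll number (lower first): Abara, Mbeki and Tran (each 206); then Whitfield (654); then Farouk (725); then Vance (897); then Espinoza (968).
Abara, Mbeki and Tran all have date of appointment to the Order 1999-05-28, so the next rule applies.
Abara, Mbeki and Tran are each a Collar holder, so the next rule applies.
Among Abara, Mbeki and Tran, alphabetically by surname: Abara before Mbeki before Tran.
Full order: Abara, Mbeki, Tran, Whitfield, Farouk, Vance, Espinoza.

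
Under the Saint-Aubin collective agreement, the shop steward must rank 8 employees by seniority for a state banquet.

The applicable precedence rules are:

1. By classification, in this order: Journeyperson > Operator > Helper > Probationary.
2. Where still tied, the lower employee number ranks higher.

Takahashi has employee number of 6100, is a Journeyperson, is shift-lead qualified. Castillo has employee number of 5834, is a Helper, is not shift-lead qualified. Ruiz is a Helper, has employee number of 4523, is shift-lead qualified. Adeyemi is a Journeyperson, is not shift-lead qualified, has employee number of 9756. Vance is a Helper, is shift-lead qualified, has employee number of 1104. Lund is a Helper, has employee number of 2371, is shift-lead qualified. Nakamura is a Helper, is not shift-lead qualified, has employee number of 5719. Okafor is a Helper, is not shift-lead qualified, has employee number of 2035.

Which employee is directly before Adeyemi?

Takahashi

By classification: Takahashi and Adeyemi (Journeyperson); then Vance, Okafor, Lund, Ruiz, Nakamura and Castillo (Helper).
Among Takahashi and Adeyemi, by employee number (lower first): Takahashi (6100) before Adeyemi (9756).
Among Vance, Okafor, Lund, Ruiz, Nakamura and Castillo, by employee number (lower first): Vance (1104) before Okafor (2035) before Lund (2371) before Ruiz (4523) before Nakamura (5719) before Castillo (5834).
Order: Takahashi, Adeyemi, Vance, Okafor, Lund, Ruiz, Nakamura, Castillo.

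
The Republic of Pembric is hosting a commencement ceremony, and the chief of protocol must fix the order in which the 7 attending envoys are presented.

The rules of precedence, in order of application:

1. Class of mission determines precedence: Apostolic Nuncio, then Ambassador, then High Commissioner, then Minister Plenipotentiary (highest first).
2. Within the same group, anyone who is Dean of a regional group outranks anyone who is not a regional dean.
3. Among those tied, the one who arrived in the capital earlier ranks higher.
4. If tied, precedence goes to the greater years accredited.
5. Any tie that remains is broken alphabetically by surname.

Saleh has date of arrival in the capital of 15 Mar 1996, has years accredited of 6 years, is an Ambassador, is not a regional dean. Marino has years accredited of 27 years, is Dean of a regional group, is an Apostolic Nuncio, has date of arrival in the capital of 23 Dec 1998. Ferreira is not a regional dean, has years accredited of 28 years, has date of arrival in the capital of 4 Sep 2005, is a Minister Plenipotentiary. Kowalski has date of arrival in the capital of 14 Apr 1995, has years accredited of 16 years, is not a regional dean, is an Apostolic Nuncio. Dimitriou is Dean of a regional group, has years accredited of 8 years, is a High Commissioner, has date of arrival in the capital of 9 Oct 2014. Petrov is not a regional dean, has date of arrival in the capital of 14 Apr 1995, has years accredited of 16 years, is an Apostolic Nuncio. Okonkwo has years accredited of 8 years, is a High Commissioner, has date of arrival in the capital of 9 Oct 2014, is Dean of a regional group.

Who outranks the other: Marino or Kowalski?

By class of mission: Marino, Kowalski and Petrov (Apostolic Nuncio); then Saleh (Ambassador); then Dimitriou and Okonkwo (High Commissioner); then Ferreira (Minister Plenipotentiary).
Among Marino, Kowalski and Petrov, Dean of a regional group before not a regional dean: Marino (Dean of a regional group) before Kowalski and Petrov (not a regional dean).
Kowalski and Petrov both have date of arrival in the capital 14 Apr 1995, so the next rule applies.
Kowalski and Petrov both have years accredited 16 years, so the next rule applies.
Among Kowalski and Petrov, alphabetically by surname: Kowalski before Petrov.
Dimitriou and Okonkwo are each Dean of a regional group, so the next rule applies.
Dimitriou and Okonkwo both have date of arrival in the capital 9 Oct 2014, so the next rule applies.
Dimitriou and Okonkwo both have years accredited 8 years, so the next rule applies.
Among Dimitriou and Okonkwo, alphabetically by surname: Dimitriou before Okonkwo.
So Marino takes precedence.

Marino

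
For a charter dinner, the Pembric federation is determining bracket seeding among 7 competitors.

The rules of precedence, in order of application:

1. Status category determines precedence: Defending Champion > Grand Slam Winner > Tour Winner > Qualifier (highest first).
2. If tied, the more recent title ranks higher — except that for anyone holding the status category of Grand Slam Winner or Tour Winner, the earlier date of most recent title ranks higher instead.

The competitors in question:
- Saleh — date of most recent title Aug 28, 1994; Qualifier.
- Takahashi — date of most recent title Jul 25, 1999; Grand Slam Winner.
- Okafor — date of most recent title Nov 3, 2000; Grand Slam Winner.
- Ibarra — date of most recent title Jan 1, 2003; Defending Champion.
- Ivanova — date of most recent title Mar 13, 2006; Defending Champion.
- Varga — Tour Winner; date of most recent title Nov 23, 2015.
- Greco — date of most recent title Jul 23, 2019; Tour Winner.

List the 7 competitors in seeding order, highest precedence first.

Ivanova, Ibarra, Takahashi, Okafor, Varga, Greco, Saleh

By status category: Ivanova and Ibarra (Defending Champion); then Takahashi and Okafor (Grand Slam Winner); then Varga and Greco (Tour Winner); then Saleh (Qualifier).
Among Ivanova and Ibarra, by date of most recent title (later first): Ivanova (Mar 13, 2006) before Ibarra (Jan 1, 2003).
Among Takahashi and Okafor, by date of most recent title (earlier first) (reversed rule for this group): Takahashi (Jul 25, 1999) before Okafor (Nov 3, 2000).
Among Varga and Greco, by date of most recent title (earlier first) (reversed rule for this group): Varga (Nov 23, 2015) before Greco (Jul 23, 2019).
Full order: Ivanova, Ibarra, Takahashi, Okafor, Varga, Greco, Saleh.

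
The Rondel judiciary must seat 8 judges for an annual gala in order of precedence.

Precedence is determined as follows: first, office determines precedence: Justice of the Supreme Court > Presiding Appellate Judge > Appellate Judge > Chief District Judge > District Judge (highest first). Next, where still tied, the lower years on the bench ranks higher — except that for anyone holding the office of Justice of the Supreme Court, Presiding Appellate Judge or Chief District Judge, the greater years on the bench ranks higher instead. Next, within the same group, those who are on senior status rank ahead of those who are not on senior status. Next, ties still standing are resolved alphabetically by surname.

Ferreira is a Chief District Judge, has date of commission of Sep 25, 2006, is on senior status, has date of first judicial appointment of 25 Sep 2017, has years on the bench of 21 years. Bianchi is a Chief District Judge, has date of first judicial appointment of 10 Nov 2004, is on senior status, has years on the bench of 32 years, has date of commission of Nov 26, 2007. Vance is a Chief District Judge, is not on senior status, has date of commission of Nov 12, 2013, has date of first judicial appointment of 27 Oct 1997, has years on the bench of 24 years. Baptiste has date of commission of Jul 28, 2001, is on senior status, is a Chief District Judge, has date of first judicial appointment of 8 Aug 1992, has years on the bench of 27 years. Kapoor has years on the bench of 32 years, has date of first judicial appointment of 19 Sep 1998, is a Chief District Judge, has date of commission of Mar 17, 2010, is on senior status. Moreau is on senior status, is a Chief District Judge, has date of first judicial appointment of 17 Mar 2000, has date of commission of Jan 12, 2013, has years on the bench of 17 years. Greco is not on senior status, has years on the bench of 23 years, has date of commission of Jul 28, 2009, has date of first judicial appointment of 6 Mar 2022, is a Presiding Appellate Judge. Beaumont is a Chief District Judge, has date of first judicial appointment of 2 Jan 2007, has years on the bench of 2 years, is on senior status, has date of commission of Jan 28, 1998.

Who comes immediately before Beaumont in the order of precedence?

Moreau

By office: Greco (Presiding Appellate Judge); then Bianchi, Kapoor, Baptiste, Vance, Ferreira, Moreau and Beaumont (Chief District Judge).
Among Bianchi, Kapoor, Baptiste, Vance, Ferreira, Moreau and Beaumont, by years on the bench (higher first) (reversed rule for this group): Bianchi and Kapoor (32 years) before Baptiste (27 years) before Vance (24 years) before Ferreira (21 years) before Moreau (17 years) before Beaumont (2 years).
Bianchi and Kapoor are each on senior status, so the next rule applies.
Among Bianchi and Kapoor, alphabetically by surname: Bianchi before Kapoor.
Order: Greco, Bianchi, Kapoor, Baptiste, Vance, Ferreira, Moreau, Beaumont.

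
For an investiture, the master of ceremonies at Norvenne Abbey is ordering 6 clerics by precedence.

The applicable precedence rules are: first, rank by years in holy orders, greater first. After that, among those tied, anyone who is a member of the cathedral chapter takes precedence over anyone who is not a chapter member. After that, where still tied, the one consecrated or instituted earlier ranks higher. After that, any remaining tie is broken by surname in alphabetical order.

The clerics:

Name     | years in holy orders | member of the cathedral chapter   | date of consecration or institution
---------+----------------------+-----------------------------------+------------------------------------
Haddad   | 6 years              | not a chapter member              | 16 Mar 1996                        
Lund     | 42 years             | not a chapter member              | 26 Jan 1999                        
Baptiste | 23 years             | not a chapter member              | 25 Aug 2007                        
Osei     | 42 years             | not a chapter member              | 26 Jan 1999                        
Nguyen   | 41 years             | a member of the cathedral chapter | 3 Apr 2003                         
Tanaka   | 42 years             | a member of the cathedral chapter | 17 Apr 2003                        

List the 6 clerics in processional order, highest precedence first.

By years in holy orders (higher first): Tanaka, Lund and Osei (each 42 years); then Nguyen (41 years); then Baptiste (23 years); then Haddad (6 years).
Among Tanaka, Lund and Osei, a member of the cathedral chapter before not a chapter member: Tanaka (a member of the cathedral chapter) before Lund and Osei (not a chapter member).
Lund and Osei both have date of consecration or institution 26 Jan 1999, so the next rule applies.
Among Lund and Osei, alphabetically by surname: Lund before Osei.
Full order: Tanaka, Lund, Osei, Nguyen, Baptiste, Haddad.

Tanaka, Lund, Osei, Nguyen, Baptiste, Haddad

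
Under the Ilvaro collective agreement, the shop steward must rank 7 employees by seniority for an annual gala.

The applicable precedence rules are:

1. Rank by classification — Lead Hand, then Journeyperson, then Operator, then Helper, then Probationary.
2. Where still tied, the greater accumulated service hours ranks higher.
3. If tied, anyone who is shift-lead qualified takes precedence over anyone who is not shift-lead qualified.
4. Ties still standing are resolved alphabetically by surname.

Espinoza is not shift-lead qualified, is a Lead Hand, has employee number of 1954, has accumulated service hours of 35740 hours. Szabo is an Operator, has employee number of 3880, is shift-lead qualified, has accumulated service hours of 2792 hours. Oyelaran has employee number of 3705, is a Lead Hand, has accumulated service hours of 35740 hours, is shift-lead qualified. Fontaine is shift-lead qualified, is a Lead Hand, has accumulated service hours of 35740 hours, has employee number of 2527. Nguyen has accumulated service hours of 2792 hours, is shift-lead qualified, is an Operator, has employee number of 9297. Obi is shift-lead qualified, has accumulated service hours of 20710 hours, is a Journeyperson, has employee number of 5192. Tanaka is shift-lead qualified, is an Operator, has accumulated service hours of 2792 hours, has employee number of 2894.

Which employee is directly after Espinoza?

Obi

By classification: Fontaine, Oyelaran and Espinoza (Lead Hand); then Obi (Journeyperson); then Nguyen, Szabo and Tanaka (Operator).
Fontaine, Oyelaran and Espinoza all have accumulated service hours 35740 hours, so the next rule applies.
Among Fontaine, Oyelaran and Espinoza, shift-lead qualified before not shift-lead qualified: Fontaine and Oyelaran (shift-lead qualified) before Espinoza (not shift-lead qualified).
Among Fontaine and Oyelaran, alphabetically by surname: Fontaine before Oyelaran.
Nguyen, Szabo and Tanaka all have accumulated service hours 2792 hours, so the next rule applies.
Nguyen, Szabo and Tanaka are each shift-lead qualified, so the next rule applies.
Among Nguyen, Szabo and Tanaka, alphabetically by surname: Nguyen before Szabo before Tanaka.
Order: Fontaine, Oyelaran, Espinoza, Obi, Nguyen, Szabo, Tanaka.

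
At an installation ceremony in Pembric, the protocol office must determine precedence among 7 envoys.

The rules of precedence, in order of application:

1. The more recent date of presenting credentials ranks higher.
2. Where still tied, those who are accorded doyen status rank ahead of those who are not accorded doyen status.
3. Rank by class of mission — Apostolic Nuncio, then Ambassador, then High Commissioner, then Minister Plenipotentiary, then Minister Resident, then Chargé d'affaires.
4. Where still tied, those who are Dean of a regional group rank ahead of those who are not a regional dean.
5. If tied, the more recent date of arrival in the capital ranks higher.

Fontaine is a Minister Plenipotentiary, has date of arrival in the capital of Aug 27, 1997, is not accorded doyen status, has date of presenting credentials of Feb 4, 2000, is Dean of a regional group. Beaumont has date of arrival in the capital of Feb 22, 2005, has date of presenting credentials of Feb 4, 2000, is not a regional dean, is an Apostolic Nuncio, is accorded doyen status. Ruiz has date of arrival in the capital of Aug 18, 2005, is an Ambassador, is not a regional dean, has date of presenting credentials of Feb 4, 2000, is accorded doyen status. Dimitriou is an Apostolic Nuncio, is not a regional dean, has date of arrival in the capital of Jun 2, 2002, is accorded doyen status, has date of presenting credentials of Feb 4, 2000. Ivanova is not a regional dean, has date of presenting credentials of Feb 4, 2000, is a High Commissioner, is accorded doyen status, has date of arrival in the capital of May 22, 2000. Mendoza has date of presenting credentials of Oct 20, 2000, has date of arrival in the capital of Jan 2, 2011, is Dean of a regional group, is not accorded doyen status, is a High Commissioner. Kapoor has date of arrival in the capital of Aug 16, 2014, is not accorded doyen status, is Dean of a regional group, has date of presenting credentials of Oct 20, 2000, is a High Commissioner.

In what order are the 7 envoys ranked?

By date of presenting credentials (later first): Kapoor and Mendoza (both Oct 20, 2000); then Beaumont, Dimitriou, Ruiz, Ivanova and Fontaine (each Feb 4, 2000).
Kapoor and Mendoza are each not accorded doyen status, so the next rule applies.
Kapoor and Mendoza are each High Commissioner, so the next rule applies.
Kapoor and Mendoza are each Dean of a regional group, so the next rule applies.
Among Kapoor and Mendoza, by date of arrival in the capital (later first): Kapoor (Aug 16, 2014) before Mendoza (Jan 2, 2011).
Among Beaumont, Dimitriou, Ruiz, Ivanova and Fontaine, accorded doyen status before not accorded doyen status: Beaumont, Dimitriou, Ruiz and Ivanova (accorded doyen status) before Fontaine (not accorded doyen status).
Among Beaumont, Dimitriou, Ruiz and Ivanova, by class of mission: Beaumont and Dimitriou (Apostolic Nuncio) before Ruiz (Ambassador) before Ivanova (High Commissioner).
Beaumont and Dimitriou are each not a regional dean, so the next rule applies.
Among Beaumont and Dimitriou, by date of arrival in the capital (later first): Beaumont (Feb 22, 2005) before Dimitriou (Jun 2, 2002).
Full order: Kapoor, Mendoza, Beaumont, Dimitriou, Ruiz, Ivanova, Fontaine.

Kapoor, Mendoza, Beaumont, Dimitriou, Ruiz, Ivanova, Fontaine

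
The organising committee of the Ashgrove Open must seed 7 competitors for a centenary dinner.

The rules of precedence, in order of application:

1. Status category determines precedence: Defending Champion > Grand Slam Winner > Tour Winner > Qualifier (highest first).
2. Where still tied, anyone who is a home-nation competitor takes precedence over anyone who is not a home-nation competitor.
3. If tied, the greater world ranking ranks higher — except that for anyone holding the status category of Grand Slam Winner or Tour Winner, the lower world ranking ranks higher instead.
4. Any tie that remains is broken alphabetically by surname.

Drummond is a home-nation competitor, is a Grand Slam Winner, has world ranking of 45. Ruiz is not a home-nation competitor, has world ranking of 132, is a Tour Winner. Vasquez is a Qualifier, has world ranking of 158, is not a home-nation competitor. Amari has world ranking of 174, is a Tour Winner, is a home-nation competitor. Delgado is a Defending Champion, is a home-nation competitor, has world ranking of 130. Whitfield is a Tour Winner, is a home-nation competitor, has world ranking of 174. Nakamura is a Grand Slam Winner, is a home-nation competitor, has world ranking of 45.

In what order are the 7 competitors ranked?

Delgado, Drummond, Nakamura, Amari, Whitfield, Ruiz, Vasquez

By status category: Delgado (Defending Champion); then Drummond and Nakamura (Grand Slam Winner); then Amari, Whitfield and Ruiz (Tour Winner); then Vasquez (Qualifier).
Drummond and Nakamura are each a home-nation competitor, so the next rule applies.
Drummond and Nakamura both have world ranking 45, so the next rule applies.
Among Drummond and Nakamura, alphabetically by surname: Drummond before Nakamura.
Among Amari, Whitfield and Ruiz, a home-nation competitor before not a home-nation competitor: Amari and Whitfield (a home-nation competitor) before Ruiz (not a home-nation competitor).
Amari and Whitfield both have world ranking 174, so the next rule applies.
Among Amari and Whitfield, alphabetically by surname: Amari before Whitfield.
Full order: Delgado, Drummond, Nakamura, Amari, Whitfield, Ruiz, Vasquez.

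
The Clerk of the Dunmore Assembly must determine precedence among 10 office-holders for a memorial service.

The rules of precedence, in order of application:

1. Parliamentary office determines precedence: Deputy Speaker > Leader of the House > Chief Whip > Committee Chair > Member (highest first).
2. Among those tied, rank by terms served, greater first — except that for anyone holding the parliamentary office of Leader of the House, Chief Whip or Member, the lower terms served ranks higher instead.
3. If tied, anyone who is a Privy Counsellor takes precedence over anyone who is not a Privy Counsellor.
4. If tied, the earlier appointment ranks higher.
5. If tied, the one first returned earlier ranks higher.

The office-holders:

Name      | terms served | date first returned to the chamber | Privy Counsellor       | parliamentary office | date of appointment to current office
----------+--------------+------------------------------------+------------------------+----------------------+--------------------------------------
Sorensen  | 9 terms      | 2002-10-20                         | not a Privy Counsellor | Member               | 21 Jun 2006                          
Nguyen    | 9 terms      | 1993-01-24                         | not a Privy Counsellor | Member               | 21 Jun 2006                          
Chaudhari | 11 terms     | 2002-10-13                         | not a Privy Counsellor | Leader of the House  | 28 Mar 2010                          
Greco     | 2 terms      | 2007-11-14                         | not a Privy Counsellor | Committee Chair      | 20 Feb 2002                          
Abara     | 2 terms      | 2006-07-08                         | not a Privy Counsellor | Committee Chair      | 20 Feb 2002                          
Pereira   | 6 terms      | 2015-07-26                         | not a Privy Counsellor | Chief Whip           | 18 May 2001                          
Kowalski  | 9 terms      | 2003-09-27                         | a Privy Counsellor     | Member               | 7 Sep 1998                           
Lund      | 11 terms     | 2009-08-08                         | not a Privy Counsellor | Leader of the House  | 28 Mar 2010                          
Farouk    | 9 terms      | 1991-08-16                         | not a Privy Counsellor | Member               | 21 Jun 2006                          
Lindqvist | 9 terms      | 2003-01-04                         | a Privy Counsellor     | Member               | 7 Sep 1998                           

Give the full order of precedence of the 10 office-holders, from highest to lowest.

By parliamentary office: Chaudhari and Lund (Leader of the House); then Pereira (Chief Whip); then Abara and Greco (Committee Chair); then Lindqvist, Kowalski, Farouk, Nguyen and Sorensen (Member).
Chaudhari and Lund both have terms served 11 terms, so the next rule applies.
Chaudhari and Lund are each not a Privy Counsellor, so the next rule applies.
Chaudhari and Lund both have date of appointment to current office 28 Mar 2010, so the next rule applies.
Among Chaudhari and Lund, by date first returned to the chamber (earlier first): Chaudhari (2002-10-13) before Lund (2009-08-08).
Abara and Greco both have terms served 2 terms, so the next rule applies.
Abara and Greco are each not a Privy Counsellor, so the next rule applies.
Abara and Greco both have date of appointment to current office 20 Feb 2002, so the next rule applies.
Among Abara and Greco, by date first returned to the chamber (earlier first): Abara (2006-07-08) before Greco (2007-11-14).
Lindqvist, Kowalski, Farouk, Nguyen and Sorensen all have terms served 9 terms, so the next rule applies.
Among Lindqvist, Kowalski, Farouk, Nguyen and Sorensen, a Privy Counsellor before not a Privy Counsellor: Lindqvist and Kowalski (a Privy Counsellor) before Farouk, Nguyen and Sorensen (not a Privy Counsellor).
Lindqvist and Kowalski both have date of appointment to current office 7 Sep 1998, so the next rule applies.
Among Lindqvist and Kowalski, by date first returned to the chamber (earlier first): Lindqvist (2003-01-04) before Kowalski (2003-09-27).
Farouk, Nguyen and Sorensen all have date of appointment to current office 21 Jun 2006, so the next rule applies.
Among Farouk, Nguyen and Sorensen, by date first returned to the chamber (earlier first): Farouk (1991-08-16) before Nguyen (1993-01-24) before Sorensen (2002-10-20).
Full order: Chaudhari, Lund, Pereira, Abara, Greco, Lindqvist, Kowalski, Farouk, Nguyen, Sorensen.

Chaudhari, Lund, Pereira, Abara, Greco, Lindqvist, Kowalski, Farouk, Nguyen, Sorensen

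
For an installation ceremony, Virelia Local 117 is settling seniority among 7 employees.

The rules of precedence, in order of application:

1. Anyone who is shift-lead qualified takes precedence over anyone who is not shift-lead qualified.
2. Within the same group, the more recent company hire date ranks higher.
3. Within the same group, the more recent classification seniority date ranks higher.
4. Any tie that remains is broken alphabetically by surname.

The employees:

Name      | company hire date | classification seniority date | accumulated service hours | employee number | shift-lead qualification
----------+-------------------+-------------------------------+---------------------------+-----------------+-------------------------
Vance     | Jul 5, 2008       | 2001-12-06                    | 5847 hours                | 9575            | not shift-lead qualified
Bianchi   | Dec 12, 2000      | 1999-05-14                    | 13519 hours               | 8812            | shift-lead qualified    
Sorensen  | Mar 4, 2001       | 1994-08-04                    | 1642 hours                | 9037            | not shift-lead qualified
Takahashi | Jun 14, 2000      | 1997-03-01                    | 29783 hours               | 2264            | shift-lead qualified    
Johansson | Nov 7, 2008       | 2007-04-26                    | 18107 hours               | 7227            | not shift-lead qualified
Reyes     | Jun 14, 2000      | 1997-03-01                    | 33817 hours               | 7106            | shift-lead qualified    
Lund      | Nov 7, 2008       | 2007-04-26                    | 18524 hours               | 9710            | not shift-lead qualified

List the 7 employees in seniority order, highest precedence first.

By the first rule: Bianchi, Reyes and Takahashi (each shift-lead qualified); then Johansson, Lund, Vance and Sorensen (each not shift-lead qualified).
Among Bianchi, Reyes and Takahashi, by company hire date (later first): Bianchi (Dec 12, 2000) before Reyes and Takahashi (Jun 14, 2000).
Reyes and Takahashi both have classification seniority date 1997-03-01, so the next rule applies.
Among Reyes and Takahashi, alphabetically by surname: Reyes before Takahashi.
Among Johansson, Lund, Vance and Sorensen, by company hire date (later first): Johansson and Lund (Nov 7, 2008) before Vance (Jul 5, 2008) before Sorensen (Mar 4, 2001).
Johansson and Lund both have classification seniority date 2007-04-26, so the next rule applies.
Among Johansson and Lund, alphabetically by surname: Johansson before Lund.
Full order: Bianchi, Reyes, Takahashi, Johansson, Lund, Vance, Sorensen.

Bianchi, Reyes, Takahashi, Johansson, Lund, Vance, Sorensen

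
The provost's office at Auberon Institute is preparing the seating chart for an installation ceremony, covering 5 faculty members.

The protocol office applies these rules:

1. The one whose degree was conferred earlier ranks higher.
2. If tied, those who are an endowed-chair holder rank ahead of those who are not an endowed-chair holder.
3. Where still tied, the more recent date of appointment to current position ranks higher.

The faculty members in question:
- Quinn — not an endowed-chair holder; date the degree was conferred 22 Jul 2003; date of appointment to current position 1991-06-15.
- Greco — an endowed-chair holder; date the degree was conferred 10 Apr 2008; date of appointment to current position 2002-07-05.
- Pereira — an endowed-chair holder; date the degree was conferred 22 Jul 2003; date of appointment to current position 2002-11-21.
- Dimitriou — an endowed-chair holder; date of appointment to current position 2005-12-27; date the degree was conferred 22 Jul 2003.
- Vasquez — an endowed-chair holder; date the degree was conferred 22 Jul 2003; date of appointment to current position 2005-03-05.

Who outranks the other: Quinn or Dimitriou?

Dimitriou

By date the degree was conferred (earlier first): Dimitriou, Vasquez, Pereira and Quinn (each 22 Jul 2003); then Greco (10 Apr 2008).
Among Dimitriou, Vasquez, Pereira and Quinn, an endowed-chair holder before not an endowed-chair holder: Dimitriou, Vasquez and Pereira (an endowed-chair holder) before Quinn (not an endowed-chair holder).
Among Dimitriou, Vasquez and Pereira, by date of appointment to current position (later first): Dimitriou (2005-12-27) before Vasquez (2005-03-05) before Pereira (2002-11-21).
So Dimitriou takes precedence.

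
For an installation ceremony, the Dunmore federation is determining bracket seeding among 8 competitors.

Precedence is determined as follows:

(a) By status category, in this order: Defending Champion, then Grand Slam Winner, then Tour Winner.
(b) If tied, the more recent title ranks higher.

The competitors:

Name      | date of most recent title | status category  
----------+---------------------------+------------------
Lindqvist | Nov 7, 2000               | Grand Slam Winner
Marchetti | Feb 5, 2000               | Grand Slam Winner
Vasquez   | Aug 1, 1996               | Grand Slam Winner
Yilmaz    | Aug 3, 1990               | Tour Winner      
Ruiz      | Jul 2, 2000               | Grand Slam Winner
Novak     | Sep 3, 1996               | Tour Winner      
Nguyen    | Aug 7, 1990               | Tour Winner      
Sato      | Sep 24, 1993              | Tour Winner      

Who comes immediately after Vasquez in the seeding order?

Novak

By status category: Lindqvist, Ruiz, Marchetti and Vasquez (Grand Slam Winner); then Novak, Sato, Nguyen and Yilmaz (Tour Winner).
Among Lindqvist, Ruiz, Marchetti and Vasquez, by date of most recent title (later first): Lindqvist (Nov 7, 2000) before Ruiz (Jul 2, 2000) before Marchetti (Feb 5, 2000) before Vasquez (Aug 1, 1996).
Among Novak, Sato, Nguyen and Yilmaz, by date of most recent title (later first): Novak (Sep 3, 1996) before Sato (Sep 24, 1993) before Nguyen (Aug 7, 1990) before Yilmaz (Aug 3, 1990).
Order: Lindqvist, Ruiz, Marchetti, Vasquez, Novak, Sato, Nguyen, Yilmaz.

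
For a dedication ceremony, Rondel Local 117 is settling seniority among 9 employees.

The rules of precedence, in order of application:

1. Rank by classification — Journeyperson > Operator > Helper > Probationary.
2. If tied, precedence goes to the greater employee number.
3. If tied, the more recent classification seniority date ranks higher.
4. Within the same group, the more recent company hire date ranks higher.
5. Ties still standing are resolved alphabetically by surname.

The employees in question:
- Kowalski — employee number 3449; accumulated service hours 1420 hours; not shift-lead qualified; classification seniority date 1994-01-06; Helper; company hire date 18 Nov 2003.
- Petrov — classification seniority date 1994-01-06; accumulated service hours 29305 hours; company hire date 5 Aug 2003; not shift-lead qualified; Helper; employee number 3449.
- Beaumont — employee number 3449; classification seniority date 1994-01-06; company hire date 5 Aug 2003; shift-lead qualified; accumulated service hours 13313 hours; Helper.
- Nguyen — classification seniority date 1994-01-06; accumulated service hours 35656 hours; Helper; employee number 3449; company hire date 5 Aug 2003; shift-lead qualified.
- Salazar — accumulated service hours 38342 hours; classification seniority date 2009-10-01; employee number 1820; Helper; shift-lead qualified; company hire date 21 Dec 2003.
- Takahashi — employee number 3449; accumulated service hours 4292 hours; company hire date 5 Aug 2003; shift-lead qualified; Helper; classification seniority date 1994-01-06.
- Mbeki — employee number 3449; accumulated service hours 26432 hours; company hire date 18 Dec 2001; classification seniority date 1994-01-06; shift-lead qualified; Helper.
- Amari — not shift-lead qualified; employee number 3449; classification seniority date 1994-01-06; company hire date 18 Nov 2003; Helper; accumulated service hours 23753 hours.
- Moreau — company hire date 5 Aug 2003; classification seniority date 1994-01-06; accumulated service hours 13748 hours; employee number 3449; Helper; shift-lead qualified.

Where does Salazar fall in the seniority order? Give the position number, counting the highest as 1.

By classification: Amari, Kowalski, Beaumont, Moreau, Nguyen, Petrov, Takahashi, Mbeki and Salazar (Helper).
Among Amari, Kowalski, Beaumont, Moreau, Nguyen, Petrov, Takahashi, Mbeki and Salazar, by employee number (higher first): Amari, Kowalski, Beaumont, Moreau, Nguyen, Petrov, Takahashi and Mbeki (3449) before Salazar (1820).
Amari, Kowalski, Beaumont, Moreau, Nguyen, Petrov, Takahashi and Mbeki all have classification seniority date 1994-01-06, so the next rule applies.
Among Amari, Kowalski, Beaumont, Moreau, Nguyen, Petrov, Takahashi and Mbeki, by company hire date (later first): Amari and Kowalski (18 Nov 2003) before Beaumont, Moreau, Nguyen, Petrov and Takahashi (5 Aug 2003) before Mbeki (18 Dec 2001).
Among Amari and Kowalski, alphabetically by surname: Amari before Kowalski.
Among Beaumont, Moreau, Nguyen, Petrov and Takahashi, alphabetically by surname: Beaumont before Moreau before Nguyen before Petrov before Takahashi.
Order: Amari, Kowalski, Beaumont, Moreau, Nguyen, Petrov, Takahashi, Mbeki, Salazar. So position 9.

9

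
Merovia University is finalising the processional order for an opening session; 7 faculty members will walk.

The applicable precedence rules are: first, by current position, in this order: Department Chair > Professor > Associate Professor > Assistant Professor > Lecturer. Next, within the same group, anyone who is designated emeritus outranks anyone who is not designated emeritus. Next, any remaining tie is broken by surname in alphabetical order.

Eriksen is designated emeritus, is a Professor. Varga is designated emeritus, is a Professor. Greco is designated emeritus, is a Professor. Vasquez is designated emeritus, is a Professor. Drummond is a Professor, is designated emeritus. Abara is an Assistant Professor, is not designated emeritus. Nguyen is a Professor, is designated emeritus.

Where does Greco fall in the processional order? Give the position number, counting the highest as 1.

3

By current position: Drummond, Eriksen, Greco, Nguyen, Varga and Vasquez (Professor); then Abara (Assistant Professor).
Drummond, Eriksen, Greco, Nguyen, Varga and Vasquez are each designated emeritus, so the next rule applies.
Among Drummond, Eriksen, Greco, Nguyen, Varga and Vasquez, alphabetically by surname: Drummond before Eriksen before Greco before Nguyen before Varga before Vasquez.
Order: Drummond, Eriksen, Greco, Nguyen, Varga, Vasquez, Abara. So position 3.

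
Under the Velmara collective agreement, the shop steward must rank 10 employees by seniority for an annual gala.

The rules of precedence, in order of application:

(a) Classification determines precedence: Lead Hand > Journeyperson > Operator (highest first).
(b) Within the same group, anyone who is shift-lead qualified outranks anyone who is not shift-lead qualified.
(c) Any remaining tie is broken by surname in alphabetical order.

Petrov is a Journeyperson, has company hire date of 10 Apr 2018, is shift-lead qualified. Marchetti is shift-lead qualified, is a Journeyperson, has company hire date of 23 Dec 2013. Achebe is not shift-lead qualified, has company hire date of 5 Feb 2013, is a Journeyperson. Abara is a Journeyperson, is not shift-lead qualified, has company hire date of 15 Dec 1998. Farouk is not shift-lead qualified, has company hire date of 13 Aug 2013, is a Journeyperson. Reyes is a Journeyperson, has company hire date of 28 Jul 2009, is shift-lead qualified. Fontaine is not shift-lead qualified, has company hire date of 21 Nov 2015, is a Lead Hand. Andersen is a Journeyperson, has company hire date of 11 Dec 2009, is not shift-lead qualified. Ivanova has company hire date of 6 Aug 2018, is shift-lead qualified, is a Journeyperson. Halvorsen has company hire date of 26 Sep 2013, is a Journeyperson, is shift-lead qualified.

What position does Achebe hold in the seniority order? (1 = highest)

By classification: Fontaine (Lead Hand); then Halvorsen, Ivanova, Marchetti, Petrov, Reyes, Abara, Achebe, Andersen and Farouk (Journeyperson).
Among Halvorsen, Ivanova, Marchetti, Petrov, Reyes, Abara, Achebe, Andersen and Farouk, shift-lead qualified before not shift-lead qualified: Halvorsen, Ivanova, Marchetti, Petrov and Reyes (shift-lead qualified) before Abara, Achebe, Andersen and Farouk (not shift-lead qualified).
Among Halvorsen, Ivanova, Marchetti, Petrov and Reyes, alphabetically by surname: Halvorsen before Ivanova before Marchetti before Petrov before Reyes.
Among Abara, Achebe, Andersen and Farouk, alphabetically by surname: Abara before Achebe before Andersen before Farouk.
Order: Fontaine, Halvorsen, Ivanova, Marchetti, Petrov, Reyes, Abara, Achebe, Andersen, Farouk. So position 8.

8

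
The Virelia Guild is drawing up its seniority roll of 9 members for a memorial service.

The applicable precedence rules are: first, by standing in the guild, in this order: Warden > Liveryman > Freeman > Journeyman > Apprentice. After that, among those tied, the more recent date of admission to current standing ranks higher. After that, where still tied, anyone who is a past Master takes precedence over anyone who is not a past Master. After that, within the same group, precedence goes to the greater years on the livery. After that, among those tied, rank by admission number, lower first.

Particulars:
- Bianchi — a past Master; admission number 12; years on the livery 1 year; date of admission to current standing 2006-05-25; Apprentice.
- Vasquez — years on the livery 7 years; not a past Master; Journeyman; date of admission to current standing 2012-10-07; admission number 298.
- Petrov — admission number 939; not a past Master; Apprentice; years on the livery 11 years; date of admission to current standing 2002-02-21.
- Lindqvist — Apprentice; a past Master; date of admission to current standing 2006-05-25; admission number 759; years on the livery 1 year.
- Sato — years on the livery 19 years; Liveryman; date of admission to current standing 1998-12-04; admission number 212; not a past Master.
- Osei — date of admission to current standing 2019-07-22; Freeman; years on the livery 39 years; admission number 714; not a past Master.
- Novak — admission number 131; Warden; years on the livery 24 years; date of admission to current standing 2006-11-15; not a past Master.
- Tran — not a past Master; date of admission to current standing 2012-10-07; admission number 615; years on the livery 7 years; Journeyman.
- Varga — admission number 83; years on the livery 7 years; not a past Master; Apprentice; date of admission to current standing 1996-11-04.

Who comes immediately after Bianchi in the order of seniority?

Lindqvist

By standing in the guild: Novak (Warden); then Sato (Liveryman); then Osei (Freeman); then Vasquez and Tran (Journeyman); then Bianchi, Lindqvist, Petrov and Varga (Apprentice).
Vasquez and Tran both have date of admission to current standing 2012-10-07, so the next rule applies.
Vasquez and Tran are each not a past Master, so the next rule applies.
Vasquez and Tran both have years on the livery 7 years, so the next rule applies.
Among Vasquez and Tran, by admission number (lower first): Vasquez (298) before Tran (615).
Among Bianchi, Lindqvist, Petrov and Varga, by date of admission to current standing (later first): Bianchi and Lindqvist (2006-05-25) before Petrov (2002-02-21) before Varga (1996-11-04).
Bianchi and Lindqvist are each a past Master, so the next rule applies.
Bianchi and Lindqvist both have years on the livery 1 year, so the next rule applies.
Among Bianchi and Lindqvist, by admission number (lower first): Bianchi (12) before Lindqvist (759).
Order: Novak, Sato, Osei, Vasquez, Tran, Bianchi, Lindqvist, Petrov, Varga.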